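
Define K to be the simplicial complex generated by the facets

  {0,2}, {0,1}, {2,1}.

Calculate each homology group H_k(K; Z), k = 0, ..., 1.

H_0 ≅ Z,  H_1 ≅ Z.

Order the vertices as 0 < 1 < 2. Listing each simplex with vertices in this order, K has dimension 1 with simplices:

  0-simplices (3): [0], [1], [2]
  1-simplices (3): [0,1], [0,2], [1,2]

Hence C_0 ≅ Z^3, C_1 ≅ Z^3.

Boundary ∂_1: C_1 → C_0 sends each edge [p,q] (with p < q) to q − p.
The 3×3 boundary matrix has rank 2 and Smith normal form diag(1,1).

From H_k ≅ ker(∂_k) / im(∂_{k+1}) we obtain:

  H_0: rank C_0 − rank ∂_1 = 3 − 2 = 1, and the invariant factors of ∂_1 are all 1, so H_0 = Z.
  H_1: rank ker ∂_1 − rank ∂_2 = (3 − 2) − 0 = 1, and there is no ∂_2, so H_1 = Z.

(K is a triangulation of the circle S^1.)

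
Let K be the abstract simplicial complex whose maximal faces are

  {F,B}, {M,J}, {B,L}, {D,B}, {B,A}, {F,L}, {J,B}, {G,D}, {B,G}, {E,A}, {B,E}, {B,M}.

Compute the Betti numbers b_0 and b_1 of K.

Order the vertices as A < B < D < E < F < G < J < L < M. Listing each simplex with vertices in this order, K has dimension 1 with simplices:

  0-simplices (9): A, B, D, E, F, G, J, L, M
  1-simplices (12): AB, AE, BD, BE, BF, BG, BJ, BL, BM, DG, FL, JM

Hence C_0 ≅ Z^9, C_1 ≅ Z^12.

∂_1: C_1 → C_0 sends each edge [p,q] (with p < q) to q − p. For instance
  ∂BE = E − B.
As a 9×12 matrix over Z this has rank 8, with invariant factors (1,1,1,1,1,1,1,1).

Reading off H_k = ker ∂_k / im ∂_{k+1}:

  H_0: rank C_0 − rank ∂_1 = 9 − 8 = 1, and the invariant factors of ∂_1 are all 1, so H_0 ≅ Z.
  H_1: rank ker ∂_1 − rank ∂_2 = (12 − 8) − 0 = 4, and there is no ∂_2, so H_1 ≅ Z^4.

(K is a triangulation of a wedge of 4 circles.)

Hence the Betti numbers are b_0 = 1, b_1 = 4.

b_0 = 1, b_1 = 4.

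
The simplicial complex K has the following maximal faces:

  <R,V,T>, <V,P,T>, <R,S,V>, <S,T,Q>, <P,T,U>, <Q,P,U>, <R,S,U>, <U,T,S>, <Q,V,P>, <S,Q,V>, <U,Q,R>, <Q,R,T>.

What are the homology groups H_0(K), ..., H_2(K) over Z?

K has 7 vertices, 18 edges, 12 triangles.
rank ∂_0 = 0, rank ∂_1 = 6 ⇒ b_0 = 7 − 0 − 6 = 1; all invariant factors of ∂_1 are 1 so no torsion. So H_0 = Z.
rank ∂_1 = 6, rank ∂_2 = 12 ⇒ b_1 = 18 − 6 − 12 = 0; ∂_2 has invariant factor(s) [2] giving torsion. So H_1 = Z/2Z.
rank ∂_2 = 12, rank ∂_3 = 0 ⇒ b_2 = 12 − 12 − 0 = 0. So H_2 = 0.

H_0 ≅ Z,  H_1 ≅ Z/2Z,  H_2 = 0.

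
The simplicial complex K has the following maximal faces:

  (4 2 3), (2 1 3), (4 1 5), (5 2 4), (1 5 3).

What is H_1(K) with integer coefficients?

Take the total order 1 < 2 < 3 < 4 < 5 on the vertex set. Then K (dimension 2) consists of the simplices:

  0-simplices (5): [1], [2], [3], [4], [5]
  1-simplices (10): [1,2], [1,3], [1,4], [1,5], [2,3], [2,4], [2,5], [3,4], [3,5], [4,5]
  2-simplices (5): [1,2,3], [1,3,5], [1,4,5], [2,3,4], [2,4,5]

Hence C_0 ≅ Z^5, C_1 ≅ Z^10, C_2 ≅ Z^5.

Boundary ∂_1: C_1 → C_0 maps an edge to its endpoints' difference, ∂[p,q] = q − p.
This gives a 5×10 integer matrix of rank 4; reducing to Smith normal form yields diagonal entries (1,1,1,1).

Boundary ∂_2: C_2 → C_1 acts by ∂[p,q,r] = [q,r] − [p,r] + [p,q]. For instance
  ∂[1,3,5] = [3,5] − [1,5] + [1,3],
  ∂[2,4,5] = [4,5] − [2,5] + [2,4].
The resulting 10×5 matrix has rank 5, and its Smith normal form has invariant factors (1,1,1,1,1).

Reading off H_k = ker ∂_k / im ∂_{k+1}:

  H_1: rank ker ∂_1 − rank ∂_2 = (10 − 4) − 5 = 1, and the invariant factors of ∂_2 are all 1, so H_1 = Z.

H_1 = Z.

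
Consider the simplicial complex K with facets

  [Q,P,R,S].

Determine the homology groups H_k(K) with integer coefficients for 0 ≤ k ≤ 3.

H_0 ≅ Z,  H_1 = 0,  H_2 = 0,  H_3 = 0.

We work with the vertex ordering P < Q < R < S. The simplices of K, each written with vertices in increasing order, are:

  0-simplices (4): P, Q, R, S
  1-simplices (6): PQ, PR, PS, QR, QS, RS
  2-simplices (4): PQR, PQS, PRS, QRS
  3-simplices (1): PQRS

so the chain groups are C_0 ≅ Z^4, C_1 ≅ Z^6, C_2 ≅ Z^4, C_3 ≅ Z^1.

Boundary ∂_1: C_1 → C_0 maps an edge to its endpoints' difference, ∂[p,q] = q − p.
The 4×6 boundary matrix has rank 3 and Smith normal form diag(1,1,1).

∂_2: C_2 → C_1 sends each 2-simplex [p,q,r] to [q,r] − [p,r] + [p,q]. For instance
  ∂PQS = QS − PS + PQ,
  ∂PQR = QR − PR + PQ.
The 6×4 boundary matrix has rank 3 and Smith normal form diag(1,1,1).

The boundary map ∂_3: C_3 → C_2 sends each 3-simplex σ to the alternating sum Σ_i (−1)^i (σ with its i-th vertex removed). For instance
  ∂PQRS = QRS − PRS + PQS − PQR.
This gives a 4×1 integer matrix of rank 1; reducing to Smith normal form yields diagonal entries (1).

Computing H_k = (kernel of ∂_k) / (image of ∂_{k+1}):

  H_0: rank C_0 − rank ∂_1 = 4 − 3 = 1, and the invariant factors of ∂_1 are all 1, so H_0 = Z.
  H_1: rank ker ∂_1 − rank ∂_2 = (6 − 3) − 3 = 0, and the invariant factors of ∂_2 are all 1, so H_1 = 0.
  H_2: rank ker ∂_2 − rank ∂_3 = (4 − 3) − 1 = 0, and the invariant factors of ∂_3 are all 1, so H_2 = 0.
  H_3: rank ker ∂_3 − rank ∂_4 = (1 − 1) − 0 = 0, and there is no ∂_4, so H_3 = 0.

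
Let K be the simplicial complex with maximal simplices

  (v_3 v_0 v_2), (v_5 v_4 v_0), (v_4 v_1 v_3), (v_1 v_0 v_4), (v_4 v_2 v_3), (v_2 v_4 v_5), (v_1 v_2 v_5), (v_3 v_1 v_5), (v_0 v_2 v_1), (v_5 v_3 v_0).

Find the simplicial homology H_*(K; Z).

Fix the vertex order v_0 < v_1 < v_2 < v_3 < v_4 < v_5 and write every simplex with vertices in increasing order. Then dim K = 2 and the simplices of K are:

  0-simplices (6): [v_0], [v_1], [v_2], [v_3], [v_4], [v_5]
  1-simplices (15): (15 of them)
  2-simplices (10): [v_0,v_1,v_2], [v_0,v_1,v_4], [v_0,v_2,v_3], [v_0,v_3,v_5], [v_0,v_4,v_5], [v_1,v_2,v_5], [v_1,v_3,v_4], [v_1,v_3,v_5], [v_2,v_3,v_4], [v_2,v_4,v_5]

giving chain groups C_0 ≅ Z^6, C_1 ≅ Z^15, C_2 ≅ Z^10.

Boundary ∂_1: C_1 → C_0 is given by ∂[p,q] = [q] − [p].
The resulting 6×15 matrix has rank 5, and its Smith normal form has invariant factors (1,1,1,1,1).

∂_2: C_2 → C_1 sends each 2-simplex [p,q,r] to [q,r] − [p,r] + [p,q]. For instance
  ∂[v_1,v_3,v_5] = [v_3,v_5] − [v_1,v_5] + [v_1,v_3],
  ∂[v_0,v_4,v_5] = [v_4,v_5] − [v_0,v_5] + [v_0,v_4].
As a 15×10 matrix over Z this has rank 10, with invariant factors (1,1,1,1,1,1,1,1,1,2).

Computing H_k = (kernel of ∂_k) / (image of ∂_{k+1}):

  H_0: rank C_0 − rank ∂_1 = 6 − 5 = 1, and the invariant factors of ∂_1 are all 1, so H_0 ≅ Z.
  H_1: rank ker ∂_1 − rank ∂_2 = (15 − 5) − 10 = 0, and ∂_2 has invariant factor 2 > 1, so H_1 ≅ Z/2.
  H_2: rank ker ∂_2 − rank ∂_3 = (10 − 10) − 0 = 0, and there is no ∂_3, so H_2 ≅ 0.

H_0 = Z,  H_1 = Z/2,  H_2 = 0.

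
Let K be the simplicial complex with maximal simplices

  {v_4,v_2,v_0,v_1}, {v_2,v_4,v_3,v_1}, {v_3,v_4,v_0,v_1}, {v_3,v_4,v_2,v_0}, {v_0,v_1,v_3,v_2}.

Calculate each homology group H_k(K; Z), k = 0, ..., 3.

H_0 = Z,  H_1 = 0,  H_2 = 0,  H_3 = Z.

Take the total order v_0 < v_1 < v_2 < v_3 < v_4 on the vertex set. Then K (dimension 3) consists of the simplices:

  0-simplices (5): [v_0], [v_1], [v_2], [v_3], [v_4]
  1-simplices (10): [v_0,v_1], [v_0,v_2], [v_0,v_3], [v_0,v_4], [v_1,v_2], [v_1,v_3], [v_1,v_4], [v_2,v_3], [v_2,v_4], [v_3,v_4]
  2-simplices (10): [v_0,v_1,v_2], [v_0,v_1,v_3], [v_0,v_1,v_4], [v_0,v_2,v_3], [v_0,v_2,v_4], [v_0,v_3,v_4], [v_1,v_2,v_3], [v_1,v_2,v_4], [v_1,v_3,v_4], [v_2,v_3,v_4]
  3-simplices (5): [v_0,v_1,v_2,v_3], [v_0,v_1,v_2,v_4], [v_0,v_1,v_3,v_4], [v_0,v_2,v_3,v_4], [v_1,v_2,v_3,v_4]

giving chain groups C_0 ≅ Z^5, C_1 ≅ Z^10, C_2 ≅ Z^10, C_3 ≅ Z^5.

Boundary ∂_1: C_1 → C_0 is given by ∂[p,q] = [q] − [p].
The resulting 5×10 matrix has rank 4, and its Smith normal form has invariant factors (1,1,1,1).

∂_2: C_2 → C_1 acts by ∂[p,q,r] = [q,r] − [p,r] + [p,q]. For instance
  ∂[v_0,v_2,v_3] = [v_2,v_3] − [v_0,v_3] + [v_0,v_2],
  ∂[v_0,v_1,v_2] = [v_1,v_2] − [v_0,v_2] + [v_0,v_1].
The resulting 10×10 matrix has rank 6, and its Smith normal form has invariant factors (1,1,1,1,1,1).

Boundary ∂_3: C_3 → C_2 sends each 3-simplex σ to the alternating sum Σ_i (−1)^i (σ with its i-th vertex removed). For instance
  ∂[v_1,v_2,v_3,v_4] = [v_2,v_3,v_4] − [v_1,v_3,v_4] + [v_1,v_2,v_4] − [v_1,v_2,v_3],
  ∂[v_0,v_1,v_3,v_4] = [v_1,v_3,v_4] − [v_0,v_3,v_4] + [v_0,v_1,v_4] − [v_0,v_1,v_3].
The 10×5 boundary matrix has rank 4 and Smith normal form diag(1,1,1,1).

Reading off H_k = ker ∂_k / im ∂_{k+1}:

  H_0: rank C_0 − rank ∂_1 = 5 − 4 = 1, and the invariant factors of ∂_1 are all 1, so H_0 = Z.
  H_1: rank ker ∂_1 − rank ∂_2 = (10 − 4) − 6 = 0, and the invariant factors of ∂_2 are all 1, so H_1 = 0.
  H_2: rank ker ∂_2 − rank ∂_3 = (10 − 6) − 4 = 0, and the invariant factors of ∂_3 are all 1, so H_2 = 0.
  H_3: rank ker ∂_3 − rank ∂_4 = (5 − 4) − 0 = 1, and there is no ∂_4, so H_3 = Z.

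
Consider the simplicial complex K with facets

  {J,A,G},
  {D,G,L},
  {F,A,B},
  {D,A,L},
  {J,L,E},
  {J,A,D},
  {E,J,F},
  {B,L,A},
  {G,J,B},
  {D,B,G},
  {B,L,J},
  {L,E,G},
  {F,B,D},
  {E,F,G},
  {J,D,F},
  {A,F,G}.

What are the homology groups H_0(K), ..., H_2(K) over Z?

Take the total order A < B < D < E < F < G < J < L on the vertex set. Then K (dimension 2) consists of the simplices:

  0-simplices (8): A, B, D, E, F, G, J, L
  1-simplices (24): AB, AD, AF, AG, AJ, AL, BD, BF, BG, BJ, BL, DF, DG, DJ, DL, EF, EG, EJ, EL, FG, FJ, GJ, GL, JL
  2-simplices (16): ABF, ABL, ADJ, ADL, AFG, AGJ, BDF, BDG, BGJ, BJL, DFJ, DGL, EFG, EFJ, EGL, EJL

giving chain groups C_0 ≅ Z^8, C_1 ≅ Z^24, C_2 ≅ Z^16.

∂_1: C_1 → C_0 maps an edge to its endpoints' difference, ∂[p,q] = q − p.
As a 8×24 matrix over Z this has rank 7, with invariant factors (1,1,1,1,1,1,1).

Boundary ∂_2: C_2 → C_1 maps a triangle to the signed sum of its edges. For instance
  ∂DGL = GL − DL + DG,
  ∂ABF = BF − AF + AB.
The resulting 24×16 matrix has rank 15, and its Smith normal form has invariant factors (1,1,1,1,1,1,1,1,1,1,1,1,1,1,1).

From H_k ≅ ker(∂_k) / im(∂_{k+1}) we obtain:

  H_0: rank C_0 − rank ∂_1 = 8 − 7 = 1, and the invariant factors of ∂_1 are all 1, so H_0 = Z.
  H_1: rank ker ∂_1 − rank ∂_2 = (24 − 7) − 15 = 2, and the invariant factors of ∂_2 are all 1, so H_1 = Z^2.
  H_2: rank ker ∂_2 − rank ∂_3 = (16 − 15) − 0 = 1, and there is no ∂_3, so H_2 = Z.

H_0 = Z,  H_1 = Z^2,  H_2 = Z.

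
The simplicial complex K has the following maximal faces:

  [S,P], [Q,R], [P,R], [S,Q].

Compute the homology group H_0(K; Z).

Order the vertices as P < Q < R < S. Listing each simplex with vertices in this order, K has dimension 1 with simplices:

  0-simplices (4): P, Q, R, S
  1-simplices (4): PR, PS, QR, QS

so the chain groups are C_0 ≅ Z^4, C_1 ≅ Z^4.

Boundary ∂_1: C_1 → C_0 maps an edge to its endpoints' difference, ∂[p,q] = q − p.
This gives a 4×4 integer matrix of rank 3; reducing to Smith normal form yields diagonal entries (1,1,1).

Now H_k = ker ∂_k / im ∂_{k+1}, so:

  H_0: rank C_0 − rank ∂_1 = 4 − 3 = 1, and the invariant factors of ∂_1 are all 1, so H_0 = Z.

(K is a triangulation of the circle S^1.)

H_0 = Z.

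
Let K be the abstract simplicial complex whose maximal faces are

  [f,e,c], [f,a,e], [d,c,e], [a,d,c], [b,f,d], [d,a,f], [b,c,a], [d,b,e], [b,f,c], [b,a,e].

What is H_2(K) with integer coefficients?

Order the vertices as a < b < c < d < e < f. Listing each simplex with vertices in this order, K has dimension 2 with simplices:

  0-simplices (6): a, b, c, d, e, f
  1-simplices (15): ab, ac, ad, ae, af, bc, bd, be, bf, cd, ce, cf, de, df, ef
  2-simplices (10): abc, abe, acd, adf, aef, bcf, bde, bdf, cde, cef

so the chain groups are C_0 ≅ Z^6, C_1 ≅ Z^15, C_2 ≅ Z^10.

The boundary map ∂_1: C_1 → C_0 maps an edge to its endpoints' difference, ∂[p,q] = q − p. For instance
  ∂bf = f − b.
This gives a 6×15 integer matrix of rank 5; reducing to Smith normal form yields diagonal entries (1,1,1,1,1).

The boundary map ∂_2: C_2 → C_1 acts by ∂[p,q,r] = [q,r] − [p,r] + [p,q]. For instance
  ∂cde = de − ce + cd,
  ∂acd = cd − ad + ac.
The 15×10 boundary matrix has rank 10 and Smith normal form diag(1,1,1,1,1,1,1,1,1,2).

Reading off H_k = ker ∂_k / im ∂_{k+1}:

  H_2: rank ker ∂_2 − rank ∂_3 = (10 − 10) − 0 = 0, and there is no ∂_3, so H_2 ≅ 0.

H_2 = 0.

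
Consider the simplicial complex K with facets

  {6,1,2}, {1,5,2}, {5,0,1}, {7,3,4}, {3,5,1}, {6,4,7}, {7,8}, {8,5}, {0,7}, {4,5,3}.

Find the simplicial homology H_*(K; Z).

K has 9 vertices, 18 edges, 7 triangles.
rank ∂_0 = 0, rank ∂_1 = 8 ⇒ b_0 = 9 − 0 − 8 = 1; all invariant factors of ∂_1 are 1 so no torsion. So H_0 ≅ Z.
rank ∂_1 = 8, rank ∂_2 = 7 ⇒ b_1 = 18 − 8 − 7 = 3; all invariant factors of ∂_2 are 1 so no torsion. So H_1 ≅ Z^3.
rank ∂_2 = 7, rank ∂_3 = 0 ⇒ b_2 = 7 − 7 − 0 = 0. So H_2 ≅ 0.

H_0 = Z,  H_1 = Z^3,  H_2 = 0.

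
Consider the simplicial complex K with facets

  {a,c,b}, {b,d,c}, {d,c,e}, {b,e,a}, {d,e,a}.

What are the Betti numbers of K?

Fix the vertex order a < b < c < d < e and write every simplex with vertices in increasing order. Then dim K = 2 and the simplices of K are:

  0-simplices (5): a, b, c, d, e
  1-simplices (10): ab, ac, ad, ae, bc, bd, be, cd, ce, de
  2-simplices (5): abc, abe, ade, bcd, cde

giving chain groups C_0 ≅ Z^5, C_1 ≅ Z^10, C_2 ≅ Z^5.

The boundary map ∂_1: C_1 → C_0 is given by ∂[p,q] = [q] − [p]. For instance
  ∂ae = e − a.
As a 5×10 matrix over Z this has rank 4, with invariant factors (1,1,1,1).

The boundary map ∂_2: C_2 → C_1 acts by ∂[p,q,r] = [q,r] − [p,r] + [p,q]. For instance
  ∂ade = de − ae + ad,
  ∂abc = bc − ac + ab.
The 10×5 boundary matrix has rank 5 and Smith normal form diag(1,1,1,1,1).

Now H_k = ker ∂_k / im ∂_{k+1}, so:

  H_0: rank C_0 − rank ∂_1 = 5 − 4 = 1, and the invariant factors of ∂_1 are all 1, so H_0 ≅ Z.
  H_1: rank ker ∂_1 − rank ∂_2 = (10 − 4) − 5 = 1, and the invariant factors of ∂_2 are all 1, so H_1 ≅ Z.
  H_2: rank ker ∂_2 − rank ∂_3 = (5 − 5) − 0 = 0, and there is no ∂_3, so H_2 ≅ 0.

As a check, the Euler characteristic is 5 − 10 + 5 = 0, which agrees with 1 − 1 + 0 = 0.

Hence the Betti numbers are b_0 = 1, b_1 = 1, b_2 = 0.

b_0 = 1, b_1 = 1, b_2 = 0.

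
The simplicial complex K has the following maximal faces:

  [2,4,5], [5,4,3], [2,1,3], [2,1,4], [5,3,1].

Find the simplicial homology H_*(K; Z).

H_0 ≅ Z,  H_1 ≅ Z,  H_2 = 0.

Fix the vertex order 1 < 2 < 3 < 4 < 5 and write every simplex with vertices in increasing order. Then dim K = 2 and the simplices of K are:

  0-simplices (5): [1], [2], [3], [4], [5]
  1-simplices (10): [1,2], [1,3], [1,4], [1,5], [2,3], [2,4], [2,5], [3,4], [3,5], [4,5]
  2-simplices (5): [1,2,3], [1,2,4], [1,3,5], [2,4,5], [3,4,5]

Hence C_0 ≅ Z^5, C_1 ≅ Z^10, C_2 ≅ Z^5.

∂_1: C_1 → C_0 is given by ∂[p,q] = [q] − [p].
The 5×10 boundary matrix has rank 4 and Smith normal form diag(1,1,1,1).

Boundary ∂_2: C_2 → C_1 maps a triangle to the signed sum of its edges. For instance
  ∂[1,3,5] = [3,5] − [1,5] + [1,3],
  ∂[2,4,5] = [4,5] − [2,5] + [2,4].
As a 10×5 matrix over Z this has rank 5, with invariant factors (1,1,1,1,1).

Reading off H_k = ker ∂_k / im ∂_{k+1}:

  H_0: rank C_0 − rank ∂_1 = 5 − 4 = 1, and the invariant factors of ∂_1 are all 1, so H_0 ≅ Z.
  H_1: rank ker ∂_1 − rank ∂_2 = (10 − 4) − 5 = 1, and the invariant factors of ∂_2 are all 1, so H_1 ≅ Z.
  H_2: rank ker ∂_2 − rank ∂_3 = (5 − 5) − 0 = 0, and there is no ∂_3, so H_2 ≅ 0.

As a check, the Euler characteristic is 5 − 10 + 5 = 0, which agrees with 1 − 1 + 0 = 0.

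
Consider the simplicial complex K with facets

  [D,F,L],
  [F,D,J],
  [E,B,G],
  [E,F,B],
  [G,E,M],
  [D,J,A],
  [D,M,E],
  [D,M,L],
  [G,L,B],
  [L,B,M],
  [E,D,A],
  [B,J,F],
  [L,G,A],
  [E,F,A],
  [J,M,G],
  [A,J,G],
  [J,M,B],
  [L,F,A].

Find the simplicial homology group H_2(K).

Take the total order A < B < D < E < F < G < J < L < M on the vertex set. Then K (dimension 2) consists of the simplices:

  0-simplices (9): A, B, D, E, F, G, J, L, M
  1-simplices (27): AD, AE, AF, AG, AJ, AL, BE, BF, BG, BJ, BL, BM, DE, DF, DJ, DL, DM, EF, EG, EM, FJ, FL, GJ, GL, GM, JM, LM
  2-simplices (18): ADE, ADJ, AEF, AFL, AGJ, AGL, BEF, BEG, BFJ, BGL, BJM, BLM, DEM, DFJ, DFL, DLM, EGM, GJM

so the chain groups are C_0 ≅ Z^9, C_1 ≅ Z^27, C_2 ≅ Z^18.

Boundary ∂_1: C_1 → C_0 is given by ∂[p,q] = [q] − [p].
The 9×27 boundary matrix has rank 8 and Smith normal form diag(1,1,1,1,1,1,1,1).

∂_2: C_2 → C_1 sends each 2-simplex [p,q,r] to [q,r] − [p,r] + [p,q]. For instance
  ∂AGJ = GJ − AJ + AG,
  ∂DEM = EM − DM + DE.
The 27×18 boundary matrix has rank 18 and Smith normal form diag(1,1,1,1,1,1,1,1,1,1,1,1,1,1,1,1,1,2).

Reading off H_k = ker ∂_k / im ∂_{k+1}:

  H_2: rank ker ∂_2 − rank ∂_3 = (18 − 18) − 0 = 0, and there is no ∂_3, so H_2 ≅ 0.

(K is a triangulation of the Klein bottle.)

H_2 = 0.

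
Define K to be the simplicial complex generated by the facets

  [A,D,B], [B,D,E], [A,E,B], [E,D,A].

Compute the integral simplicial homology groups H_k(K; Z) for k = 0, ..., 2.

H_0 = Z,  H_1 = 0,  H_2 = Z.

Order the vertices as A < B < D < E. Listing each simplex with vertices in this order, K has dimension 2 with simplices:

  0-simplices (4): A, B, D, E
  1-simplices (6): AB, AD, AE, BD, BE, DE
  2-simplices (4): ABD, ABE, ADE, BDE

so the chain groups are C_0 ≅ Z^4, C_1 ≅ Z^6, C_2 ≅ Z^4.

∂_1: C_1 → C_0 maps an edge to its endpoints' difference, ∂[p,q] = q − p. For instance
  ∂AD = D − A.
The resulting 4×6 matrix has rank 3, and its Smith normal form has invariant factors (1,1,1).

The boundary map ∂_2: C_2 → C_1 sends each 2-simplex [p,q,r] to [q,r] − [p,r] + [p,q]. For instance
  ∂ABE = BE − AE + AB,
  ∂BDE = DE − BE + BD.
As a 6×4 matrix over Z this has rank 3, with invariant factors (1,1,1).

Computing H_k = (kernel of ∂_k) / (image of ∂_{k+1}):

  H_0: rank C_0 − rank ∂_1 = 4 − 3 = 1, and the invariant factors of ∂_1 are all 1, so H_0 ≅ Z.
  H_1: rank ker ∂_1 − rank ∂_2 = (6 − 3) − 3 = 0, and the invariant factors of ∂_2 are all 1, so H_1 ≅ 0.
  H_2: rank ker ∂_2 − rank ∂_3 = (4 − 3) − 0 = 1, and there is no ∂_3, so H_2 ≅ Z.

(K is a triangulation of the 2-sphere S^2.)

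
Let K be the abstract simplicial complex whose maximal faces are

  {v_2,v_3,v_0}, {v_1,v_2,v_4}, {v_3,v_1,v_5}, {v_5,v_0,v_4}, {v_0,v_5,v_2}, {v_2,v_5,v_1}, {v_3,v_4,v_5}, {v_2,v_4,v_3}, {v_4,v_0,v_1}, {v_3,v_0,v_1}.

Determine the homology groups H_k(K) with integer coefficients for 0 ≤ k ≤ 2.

H_0 ≅ Z,  H_1 ≅ Z/2,  H_2 = 0.

Order the vertices as v_0 < v_1 < v_2 < v_3 < v_4 < v_5. Listing each simplex with vertices in this order, K has dimension 2 with simplices:

  0-simplices (6): [v_0], [v_1], [v_2], [v_3], [v_4], [v_5]
  1-simplices (15): (15 of them)
  2-simplices (10): [v_0,v_1,v_3], [v_0,v_1,v_4], [v_0,v_2,v_3], [v_0,v_2,v_5], [v_0,v_4,v_5], [v_1,v_2,v_4], [v_1,v_2,v_5], [v_1,v_3,v_5], [v_2,v_3,v_4], [v_3,v_4,v_5]

giving chain groups C_0 ≅ Z^6, C_1 ≅ Z^15, C_2 ≅ Z^10.

∂_1: C_1 → C_0 sends each edge [p,q] (with p < q) to q − p.
As a 6×15 matrix over Z this has rank 5, with invariant factors (1,1,1,1,1).

The boundary map ∂_2: C_2 → C_1 sends each 2-simplex [p,q,r] to [q,r] − [p,r] + [p,q]. For instance
  ∂[v_1,v_3,v_5] = [v_3,v_5] − [v_1,v_5] + [v_1,v_3],
  ∂[v_2,v_3,v_4] = [v_3,v_4] − [v_2,v_4] + [v_2,v_3].
The 15×10 boundary matrix has rank 10 and Smith normal form diag(1,1,1,1,1,1,1,1,1,2).

Computing H_k = (kernel of ∂_k) / (image of ∂_{k+1}):

  H_0: rank C_0 − rank ∂_1 = 6 − 5 = 1, and the invariant factors of ∂_1 are all 1, so H_0 = Z.
  H_1: rank ker ∂_1 − rank ∂_2 = (15 − 5) − 10 = 0, and ∂_2 has invariant factor 2 > 1, so H_1 = Z/2.
  H_2: rank ker ∂_2 − rank ∂_3 = (10 − 10) − 0 = 0, and there is no ∂_3, so H_2 = 0.

(K is a triangulation of the real projective plane RP^2.)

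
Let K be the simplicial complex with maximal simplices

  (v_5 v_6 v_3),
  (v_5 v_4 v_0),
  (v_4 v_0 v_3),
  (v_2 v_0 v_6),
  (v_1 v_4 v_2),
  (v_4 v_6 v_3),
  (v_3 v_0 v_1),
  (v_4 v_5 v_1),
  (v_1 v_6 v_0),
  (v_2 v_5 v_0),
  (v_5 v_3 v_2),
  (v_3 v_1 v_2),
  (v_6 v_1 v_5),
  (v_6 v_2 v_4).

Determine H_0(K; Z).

H_0 ≅ Z.

Take the total order v_0 < v_1 < v_2 < v_3 < v_4 < v_5 < v_6 on the vertex set. Then K (dimension 2) consists of the simplices:

  0-simplices (7): [v_0], [v_1], [v_2], [v_3], [v_4], [v_5], [v_6]
  1-simplices (21): (21 of them)
  2-simplices (14): (14 of them)

so the chain groups are C_0 ≅ Z^7, C_1 ≅ Z^21, C_2 ≅ Z^14.

The boundary map ∂_1: C_1 → C_0 sends each edge [p,q] (with p < q) to q − p. For instance
  ∂[v_1,v_3] = [v_3] − [v_1].
The 7×21 boundary matrix has rank 6 and Smith normal form diag(1,1,1,1,1,1).

∂_2: C_2 → C_1 acts by ∂[p,q,r] = [q,r] − [p,r] + [p,q]. For instance
  ∂[v_1,v_2,v_3] = [v_2,v_3] − [v_1,v_3] + [v_1,v_2],
  ∂[v_0,v_2,v_5] = [v_2,v_5] − [v_0,v_5] + [v_0,v_2].
As a 21×14 matrix over Z this has rank 13, with invariant factors (1,1,1,1,1,1,1,1,1,1,1,1,1).

Now H_k = ker ∂_k / im ∂_{k+1}, so:

  H_0: rank C_0 − rank ∂_1 = 7 − 6 = 1, and the invariant factors of ∂_1 are all 1, so H_0 ≅ Z.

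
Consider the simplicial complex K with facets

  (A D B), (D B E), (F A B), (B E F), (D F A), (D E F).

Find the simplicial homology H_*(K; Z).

Fix the vertex order A < B < D < E < F and write every simplex with vertices in increasing order. Then dim K = 2 and the simplices of K are:

  0-simplices (5): A, B, D, E, F
  1-simplices (9): AB, AD, AF, BD, BE, BF, DE, DF, EF
  2-simplices (6): ABD, ABF, ADF, BDE, BEF, DEF

Hence C_0 ≅ Z^5, C_1 ≅ Z^9, C_2 ≅ Z^6.

∂_1: C_1 → C_0 sends each edge [p,q] (with p < q) to q − p.
The resulting 5×9 matrix has rank 4, and its Smith normal form has invariant factors (1,1,1,1).

∂_2: C_2 → C_1 sends each 2-simplex [p,q,r] to [q,r] − [p,r] + [p,q]. For instance
  ∂ABD = BD − AD + AB,
  ∂BEF = EF − BF + BE.
The 9×6 boundary matrix has rank 5 and Smith normal form diag(1,1,1,1,1).

Computing H_k = (kernel of ∂_k) / (image of ∂_{k+1}):

  H_0: rank C_0 − rank ∂_1 = 5 − 4 = 1, and the invariant factors of ∂_1 are all 1, so H_0 = Z.
  H_1: rank ker ∂_1 − rank ∂_2 = (9 − 4) − 5 = 0, and the invariant factors of ∂_2 are all 1, so H_1 = 0.
  H_2: rank ker ∂_2 − rank ∂_3 = (6 − 5) − 0 = 1, and there is no ∂_3, so H_2 = Z.

(K is a triangulation of the 2-sphere S^2.)

H_0 ≅ Z,  H_1 = 0,  H_2 ≅ Z.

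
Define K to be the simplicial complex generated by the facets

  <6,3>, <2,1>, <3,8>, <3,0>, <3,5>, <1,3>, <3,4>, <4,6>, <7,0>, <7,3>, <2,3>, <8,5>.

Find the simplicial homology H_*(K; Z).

Fix the vertex order 0 < 1 < 2 < 3 < 4 < 5 < 6 < 7 < 8 and write every simplex with vertices in increasing order. Then dim K = 1 and the simplices of K are:

  0-simplices (9): [0], [1], [2], [3], [4], [5], [6], [7], [8]
  1-simplices (12): [0,3], [0,7], [1,2], [1,3], [2,3], [3,4], [3,5], [3,6], [3,7], [3,8], [4,6], [5,8]

Hence C_0 ≅ Z^9, C_1 ≅ Z^12.

The boundary map ∂_1: C_1 → C_0 is given by ∂[p,q] = [q] − [p]. For instance
  ∂[3,4] = [4] − [3].
The 9×12 boundary matrix has rank 8 and Smith normal form diag(1,1,1,1,1,1,1,1).

Computing H_k = (kernel of ∂_k) / (image of ∂_{k+1}):

  H_0: rank C_0 − rank ∂_1 = 9 − 8 = 1, and the invariant factors of ∂_1 are all 1, so H_0 ≅ Z.
  H_1: rank ker ∂_1 − rank ∂_2 = (12 − 8) − 0 = 4, and there is no ∂_2, so H_1 ≅ Z^4.

H_0 = Z,  H_1 = Z^4.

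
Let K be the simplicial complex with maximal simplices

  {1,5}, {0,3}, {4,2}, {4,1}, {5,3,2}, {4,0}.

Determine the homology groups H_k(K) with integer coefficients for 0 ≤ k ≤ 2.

H_0 = Z,  H_1 = Z^2,  H_2 = 0.

Order the vertices as 0 < 1 < 2 < 3 < 4 < 5. Listing each simplex with vertices in this order, K has dimension 2 with simplices:

  0-simplices (6): [0], [1], [2], [3], [4], [5]
  1-simplices (8): [0,3], [0,4], [1,4], [1,5], [2,3], [2,4], [2,5], [3,5]
  2-simplices (1): [2,3,5]

Hence C_0 ≅ Z^6, C_1 ≅ Z^8, C_2 ≅ Z^1.

The boundary map ∂_1: C_1 → C_0 maps an edge to its endpoints' difference, ∂[p,q] = q − p. For instance
  ∂[2,5] = [5] − [2].
This gives a 6×8 integer matrix of rank 5; reducing to Smith normal form yields diagonal entries (1,1,1,1,1).

The boundary map ∂_2: C_2 → C_1 maps a triangle to the signed sum of its edges. For instance
  ∂[2,3,5] = [3,5] − [2,5] + [2,3].
As a 8×1 matrix over Z this has rank 1, with invariant factors (1).

Reading off H_k = ker ∂_k / im ∂_{k+1}:

  H_0: rank C_0 − rank ∂_1 = 6 − 5 = 1, and the invariant factors of ∂_1 are all 1, so H_0 ≅ Z.
  H_1: rank ker ∂_1 − rank ∂_2 = (8 − 5) − 1 = 2, and the invariant factors of ∂_2 are all 1, so H_1 ≅ Z^2.
  H_2: rank ker ∂_2 − rank ∂_3 = (1 − 1) − 0 = 0, and there is no ∂_3, so H_2 ≅ 0.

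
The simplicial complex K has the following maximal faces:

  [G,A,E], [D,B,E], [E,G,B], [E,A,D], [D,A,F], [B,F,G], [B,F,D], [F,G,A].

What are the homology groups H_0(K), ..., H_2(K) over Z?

H_0 ≅ Z,  H_1 = 0,  H_2 ≅ Z.

Order the vertices as A < B < D < E < F < G. Listing each simplex with vertices in this order, K has dimension 2 with simplices:

  0-simplices (6): A, B, D, E, F, G
  1-simplices (12): AD, AE, AF, AG, BD, BE, BF, BG, DE, DF, EG, FG
  2-simplices (8): ADE, ADF, AEG, AFG, BDE, BDF, BEG, BFG

so the chain groups are C_0 ≅ Z^6, C_1 ≅ Z^12, C_2 ≅ Z^8.

∂_1: C_1 → C_0 is given by ∂[p,q] = [q] − [p]. For instance
  ∂BG = G − B.
The resulting 6×12 matrix has rank 5, and its Smith normal form has invariant factors (1,1,1,1,1).

The boundary map ∂_2: C_2 → C_1 maps a triangle to the signed sum of its edges. For instance
  ∂AFG = FG − AG + AF,
  ∂BDE = DE − BE + BD.
The 12×8 boundary matrix has rank 7 and Smith normal form diag(1,1,1,1,1,1,1).

Computing H_k = (kernel of ∂_k) / (image of ∂_{k+1}):

  H_0: rank C_0 − rank ∂_1 = 6 − 5 = 1, and the invariant factors of ∂_1 are all 1, so H_0 ≅ Z.
  H_1: rank ker ∂_1 − rank ∂_2 = (12 − 5) − 7 = 0, and the invariant factors of ∂_2 are all 1, so H_1 ≅ 0.
  H_2: rank ker ∂_2 − rank ∂_3 = (8 − 7) − 0 = 1, and there is no ∂_3, so H_2 ≅ Z.

(K is a triangulation of the 2-sphere S^2.)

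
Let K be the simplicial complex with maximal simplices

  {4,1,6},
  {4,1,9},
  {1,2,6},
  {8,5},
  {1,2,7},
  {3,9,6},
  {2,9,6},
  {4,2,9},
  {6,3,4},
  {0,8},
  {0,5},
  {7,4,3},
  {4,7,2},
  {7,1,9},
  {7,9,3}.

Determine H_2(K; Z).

Fix the vertex order 0 < 1 < 2 < 3 < 4 < 5 < 6 < 7 < 8 < 9 and write every simplex with vertices in increasing order. Then dim K = 2 and the simplices of K are:

  0-simplices (10): [0], [1], [2], [3], [4], [5], [6], [7], [8], [9]
  1-simplices (21): [0,5], [0,8], [1,2], [1,4], [1,6], [1,7], [1,9], [2,4], [2,6], [2,7], [2,9], [3,4], [3,6], [3,7], [3,9], [4,6], [4,7], [4,9], [5,8], [6,9], [7,9]
  2-simplices (12): [1,2,6], [1,2,7], [1,4,6], [1,4,9], [1,7,9], [2,4,7], [2,4,9], [2,6,9], [3,4,6], [3,4,7], [3,6,9], [3,7,9]

giving chain groups C_0 ≅ Z^10, C_1 ≅ Z^21, C_2 ≅ Z^12.

The boundary map ∂_1: C_1 → C_0 maps an edge to its endpoints' difference, ∂[p,q] = q − p.
The 10×21 boundary matrix has rank 8 and Smith normal form diag(1,1,1,1,1,1,1,1).

Boundary ∂_2: C_2 → C_1 acts by ∂[p,q,r] = [q,r] − [p,r] + [p,q]. For instance
  ∂[2,6,9] = [6,9] − [2,9] + [2,6],
  ∂[1,7,9] = [7,9] − [1,9] + [1,7].
The 21×12 boundary matrix has rank 12 and Smith normal form diag(1,1,1,1,1,1,1,1,1,1,1,2).

Now H_k = ker ∂_k / im ∂_{k+1}, so:

  H_2: rank ker ∂_2 − rank ∂_3 = (12 − 12) − 0 = 0, and there is no ∂_3, so H_2 = 0.

H_2 = 0.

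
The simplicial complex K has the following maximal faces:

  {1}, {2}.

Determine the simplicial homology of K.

H_0 = Z^2.

Order the vertices as 1 < 2. Listing each simplex with vertices in this order, K has dimension 0 with simplices:

  0-simplices (2): [1], [2]

Hence C_0 ≅ Z^2.

Reading off H_k = ker ∂_k / im ∂_{k+1}:

  H_0: rank C_0 − rank ∂_1 = 2 − 0 = 2, and there is no ∂_1, so H_0 ≅ Z^2.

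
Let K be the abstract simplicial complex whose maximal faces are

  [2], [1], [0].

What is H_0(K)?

Take the total order 0 < 1 < 2 on the vertex set. Then K (dimension 0) consists of the simplices:

  0-simplices (3): [0], [1], [2]

Hence C_0 ≅ Z^3.

Reading off H_k = ker ∂_k / im ∂_{k+1}:

  H_0: rank C_0 − rank ∂_1 = 3 − 0 = 3, and there is no ∂_1, so H_0 ≅ Z^3.

H_0 ≅ Z^3.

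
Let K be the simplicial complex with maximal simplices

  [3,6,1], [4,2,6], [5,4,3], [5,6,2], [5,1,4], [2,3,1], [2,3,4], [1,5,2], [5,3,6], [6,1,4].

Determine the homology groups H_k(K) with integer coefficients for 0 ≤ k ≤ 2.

We work with the vertex ordering 1 < 2 < 3 < 4 < 5 < 6. The simplices of K, each written with vertices in increasing order, are:

  0-simplices (6): [1], [2], [3], [4], [5], [6]
  1-simplices (15): [1,2], [1,3], [1,4], [1,5], [1,6], [2,3], [2,4], [2,5], [2,6], [3,4], [3,5], [3,6], [4,5], [4,6], [5,6]
  2-simplices (10): [1,2,3], [1,2,5], [1,3,6], [1,4,5], [1,4,6], [2,3,4], [2,4,6], [2,5,6], [3,4,5], [3,5,6]

Hence C_0 ≅ Z^6, C_1 ≅ Z^15, C_2 ≅ Z^10.

The boundary map ∂_1: C_1 → C_0 is given by ∂[p,q] = [q] − [p]. For instance
  ∂[3,6] = [6] − [3].
This gives a 6×15 integer matrix of rank 5; reducing to Smith normal form yields diagonal entries (1,1,1,1,1).

The boundary map ∂_2: C_2 → C_1 sends each 2-simplex [p,q,r] to [q,r] − [p,r] + [p,q]. For instance
  ∂[2,5,6] = [5,6] − [2,6] + [2,5],
  ∂[2,3,4] = [3,4] − [2,4] + [2,3].
As a 15×10 matrix over Z this has rank 10, with invariant factors (1,1,1,1,1,1,1,1,1,2).

Reading off H_k = ker ∂_k / im ∂_{k+1}:

  H_0: rank C_0 − rank ∂_1 = 6 − 5 = 1, and the invariant factors of ∂_1 are all 1, so H_0 ≅ Z.
  H_1: rank ker ∂_1 − rank ∂_2 = (15 − 5) − 10 = 0, and ∂_2 has invariant factor 2 > 1, so H_1 ≅ Z/2Z.
  H_2: rank ker ∂_2 − rank ∂_3 = (10 − 10) − 0 = 0, and there is no ∂_3, so H_2 ≅ 0.

(K is a triangulation of the real projective plane RP^2.)

H_0 ≅ Z,  H_1 ≅ Z/2Z,  H_2 = 0.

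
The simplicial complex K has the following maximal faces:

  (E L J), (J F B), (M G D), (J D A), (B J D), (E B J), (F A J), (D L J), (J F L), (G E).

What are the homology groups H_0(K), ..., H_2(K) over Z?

Fix the vertex order A < B < D < E < F < G < J < L < M and write every simplex with vertices in increasing order. Then dim K = 2 and the simplices of K are:

  0-simplices (9): A, B, D, E, F, G, J, L, M
  1-simplices (18): AD, AF, AJ, BD, BE, BF, BJ, DG, DJ, DL, DM, EG, EJ, EL, FJ, FL, GM, JL
  2-simplices (9): ADJ, AFJ, BDJ, BEJ, BFJ, DGM, DJL, EJL, FJL

giving chain groups C_0 ≅ Z^9, C_1 ≅ Z^18, C_2 ≅ Z^9.

Boundary ∂_1: C_1 → C_0 is given by ∂[p,q] = [q] − [p]. For instance
  ∂JL = L − J.
The resulting 9×18 matrix has rank 8, and its Smith normal form has invariant factors (1,1,1,1,1,1,1,1).

Boundary ∂_2: C_2 → C_1 sends each 2-simplex [p,q,r] to [q,r] − [p,r] + [p,q]. For instance
  ∂FJL = JL − FL + FJ,
  ∂EJL = JL − EL + EJ.
The resulting 18×9 matrix has rank 9, and its Smith normal form has invariant factors (1,1,1,1,1,1,1,1,1).

Computing H_k = (kernel of ∂_k) / (image of ∂_{k+1}):

  H_0: rank C_0 − rank ∂_1 = 9 − 8 = 1, and the invariant factors of ∂_1 are all 1, so H_0 ≅ Z.
  H_1: rank ker ∂_1 − rank ∂_2 = (18 − 8) − 9 = 1, and the invariant factors of ∂_2 are all 1, so H_1 ≅ Z.
  H_2: rank ker ∂_2 − rank ∂_3 = (9 − 9) − 0 = 0, and there is no ∂_3, so H_2 ≅ 0.

H_0 = Z,  H_1 = Z,  H_2 = 0.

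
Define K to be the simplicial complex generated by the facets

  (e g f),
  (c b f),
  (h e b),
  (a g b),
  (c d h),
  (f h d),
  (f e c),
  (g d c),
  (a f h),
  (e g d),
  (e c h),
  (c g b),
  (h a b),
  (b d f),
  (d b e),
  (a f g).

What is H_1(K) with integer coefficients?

Fix the vertex order a < b < c < d < e < f < g < h and write every simplex with vertices in increasing order. Then dim K = 2 and the simplices of K are:

  0-simplices (8): a, b, c, d, e, f, g, h
  1-simplices (24): ab, af, ag, ah, bc, bd, be, bf, bg, bh, cd, ce, cf, cg, ch, de, df, dg, dh, ef, eg, eh, fg, fh
  2-simplices (16): abg, abh, afg, afh, bcf, bcg, bde, bdf, beh, cdg, cdh, cef, ceh, deg, dfh, efg

Hence C_0 ≅ Z^8, C_1 ≅ Z^24, C_2 ≅ Z^16.

Boundary ∂_1: C_1 → C_0 sends each edge [p,q] (with p < q) to q − p. For instance
  ∂cd = d − c.
This gives a 8×24 integer matrix of rank 7; reducing to Smith normal form yields diagonal entries (1,1,1,1,1,1,1).

Boundary ∂_2: C_2 → C_1 sends each 2-simplex [p,q,r] to [q,r] − [p,r] + [p,q]. For instance
  ∂deg = eg − dg + de,
  ∂cdg = dg − cg + cd.
The resulting 24×16 matrix has rank 15, and its Smith normal form has invariant factors (1,1,1,1,1,1,1,1,1,1,1,1,1,1,1).

Computing H_k = (kernel of ∂_k) / (image of ∂_{k+1}):

  H_1: rank ker ∂_1 − rank ∂_2 = (24 − 7) − 15 = 2, and the invariant factors of ∂_2 are all 1, so H_1 = Z^2.

(K is a triangulation of the torus T^2.)

H_1 = Z^2.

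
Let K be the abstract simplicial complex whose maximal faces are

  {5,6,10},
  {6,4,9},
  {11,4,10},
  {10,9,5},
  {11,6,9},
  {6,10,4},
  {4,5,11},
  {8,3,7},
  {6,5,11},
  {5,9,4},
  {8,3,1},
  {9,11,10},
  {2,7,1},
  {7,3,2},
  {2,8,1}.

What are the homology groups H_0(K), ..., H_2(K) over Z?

Order the vertices as 1 < 2 < 3 < 4 < 5 < 6 < 7 < 8 < 9 < 10 < 11. Listing each simplex with vertices in this order, K has dimension 2 with simplices:

  0-simplices (11): [1], [2], [3], [4], [5], [6], [7], [8], [9], [10], [11]
  1-simplices (25): (25 of them)
  2-simplices (15): [1,2,7], [1,2,8], [1,3,8], [2,3,7], [3,7,8], [4,5,9], [4,5,11], [4,6,9], [4,6,10], [4,10,11], [5,6,10], [5,6,11], [5,9,10], [6,9,11], [9,10,11]

so the chain groups are C_0 ≅ Z^11, C_1 ≅ Z^25, C_2 ≅ Z^15.

The boundary map ∂_1: C_1 → C_0 maps an edge to its endpoints' difference, ∂[p,q] = q − p.
As a 11×25 matrix over Z this has rank 9, with invariant factors (1,1,1,1,1,1,1,1,1).

Boundary ∂_2: C_2 → C_1 sends each 2-simplex [p,q,r] to [q,r] − [p,r] + [p,q]. For instance
  ∂[4,10,11] = [10,11] − [4,11] + [4,10],
  ∂[3,7,8] = [7,8] − [3,8] + [3,7].
As a 25×15 matrix over Z this has rank 15, with invariant factors (1,1,1,1,1,1,1,1,1,1,1,1,1,1,2).

Reading off H_k = ker ∂_k / im ∂_{k+1}:

  H_0: rank C_0 − rank ∂_1 = 11 − 9 = 2, and the invariant factors of ∂_1 are all 1, so H_0 = Z^2.
  H_1: rank ker ∂_1 − rank ∂_2 = (25 − 9) − 15 = 1, and ∂_2 has invariant factor 2 > 1, so H_1 = Z ⊕ Z/2.
  H_2: rank ker ∂_2 − rank ∂_3 = (15 − 15) − 0 = 0, and there is no ∂_3, so H_2 = 0.

As a check, the Euler characteristic is 11 − 25 + 15 = 1, which agrees with 2 − 1 + 0 = 1.

H_0 = Z^2,  H_1 = Z ⊕ Z/2,  H_2 = 0.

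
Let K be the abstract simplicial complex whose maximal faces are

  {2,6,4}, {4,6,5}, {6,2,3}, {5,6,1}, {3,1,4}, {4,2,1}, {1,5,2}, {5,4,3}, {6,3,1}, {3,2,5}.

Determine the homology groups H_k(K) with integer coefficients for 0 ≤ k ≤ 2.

H_0 ≅ Z,  H_1 ≅ Z/2,  H_2 = 0.

K has 6 vertices, 15 edges, 10 triangles.
rank ∂_0 = 0, rank ∂_1 = 5 ⇒ b_0 = 6 − 0 − 5 = 1; all invariant factors of ∂_1 are 1 so no torsion. So H_0 ≅ Z.
rank ∂_1 = 5, rank ∂_2 = 10 ⇒ b_1 = 15 − 5 − 10 = 0; ∂_2 has invariant factor(s) [2] giving torsion. So H_1 ≅ Z/2.
rank ∂_2 = 10, rank ∂_3 = 0 ⇒ b_2 = 10 − 10 − 0 = 0. So H_2 ≅ 0.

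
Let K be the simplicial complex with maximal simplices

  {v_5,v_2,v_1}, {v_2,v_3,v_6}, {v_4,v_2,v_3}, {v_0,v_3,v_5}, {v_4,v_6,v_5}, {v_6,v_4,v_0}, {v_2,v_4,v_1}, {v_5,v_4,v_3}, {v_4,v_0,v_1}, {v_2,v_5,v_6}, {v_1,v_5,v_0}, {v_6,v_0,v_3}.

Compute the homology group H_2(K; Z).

H_2 ≅ 0.

K has 7 vertices, 18 edges, 12 triangles.
rank ∂_2 = 12, rank ∂_3 = 0 ⇒ b_2 = 12 − 12 − 0 = 0. So H_2 ≅ 0.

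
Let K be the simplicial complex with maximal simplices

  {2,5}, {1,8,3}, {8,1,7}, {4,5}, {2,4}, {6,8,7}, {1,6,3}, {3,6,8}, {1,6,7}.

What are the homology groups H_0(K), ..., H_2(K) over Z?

We work with the vertex ordering 1 < 2 < 3 < 4 < 5 < 6 < 7 < 8. The simplices of K, each written with vertices in increasing order, are:

  0-simplices (8): [1], [2], [3], [4], [5], [6], [7], [8]
  1-simplices (12): [1,3], [1,6], [1,7], [1,8], [2,4], [2,5], [3,6], [3,8], [4,5], [6,7], [6,8], [7,8]
  2-simplices (6): [1,3,6], [1,3,8], [1,6,7], [1,7,8], [3,6,8], [6,7,8]

giving chain groups C_0 ≅ Z^8, C_1 ≅ Z^12, C_2 ≅ Z^6.

Boundary ∂_1: C_1 → C_0 is given by ∂[p,q] = [q] − [p]. For instance
  ∂[1,7] = [7] − [1].
This gives a 8×12 integer matrix of rank 6; reducing to Smith normal form yields diagonal entries (1,1,1,1,1,1).

∂_2: C_2 → C_1 acts by ∂[p,q,r] = [q,r] − [p,r] + [p,q]. For instance
  ∂[1,3,6] = [3,6] − [1,6] + [1,3],
  ∂[1,7,8] = [7,8] − [1,8] + [1,7].
This gives a 12×6 integer matrix of rank 5; reducing to Smith normal form yields diagonal entries (1,1,1,1,1).

Computing H_k = (kernel of ∂_k) / (image of ∂_{k+1}):

  H_0: rank C_0 − rank ∂_1 = 8 − 6 = 2, and the invariant factors of ∂_1 are all 1, so H_0 = Z^2.
  H_1: rank ker ∂_1 − rank ∂_2 = (12 − 6) − 5 = 1, and the invariant factors of ∂_2 are all 1, so H_1 = Z.
  H_2: rank ker ∂_2 − rank ∂_3 = (6 − 5) − 0 = 1, and there is no ∂_3, so H_2 = Z.

H_0 = Z^2,  H_1 = Z,  H_2 = Z.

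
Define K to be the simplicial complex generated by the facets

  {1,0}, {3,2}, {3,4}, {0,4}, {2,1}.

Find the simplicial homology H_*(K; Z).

K has 5 vertices, 5 edges.
rank ∂_0 = 0, rank ∂_1 = 4 ⇒ b_0 = 5 − 0 − 4 = 1; all invariant factors of ∂_1 are 1 so no torsion. So H_0 ≅ Z.
rank ∂_1 = 4, rank ∂_2 = 0 ⇒ b_1 = 5 − 4 − 0 = 1. So H_1 ≅ Z.

H_0 ≅ Z,  H_1 ≅ Z.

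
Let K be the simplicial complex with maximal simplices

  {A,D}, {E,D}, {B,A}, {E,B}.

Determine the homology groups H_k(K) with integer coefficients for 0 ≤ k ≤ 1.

Order the vertices as A < B < D < E. Listing each simplex with vertices in this order, K has dimension 1 with simplices:

  0-simplices (4): A, B, D, E
  1-simplices (4): AB, AD, BE, DE

so the chain groups are C_0 ≅ Z^4, C_1 ≅ Z^4.

∂_1: C_1 → C_0 maps an edge to its endpoints' difference, ∂[p,q] = q − p. For instance
  ∂AD = D − A.
As a 4×4 matrix over Z this has rank 3, with invariant factors (1,1,1).

Reading off H_k = ker ∂_k / im ∂_{k+1}:

  H_0: rank C_0 − rank ∂_1 = 4 − 3 = 1, and the invariant factors of ∂_1 are all 1, so H_0 ≅ Z.
  H_1: rank ker ∂_1 − rank ∂_2 = (4 − 3) − 0 = 1, and there is no ∂_2, so H_1 ≅ Z.

H_0 ≅ Z,  H_1 ≅ Z.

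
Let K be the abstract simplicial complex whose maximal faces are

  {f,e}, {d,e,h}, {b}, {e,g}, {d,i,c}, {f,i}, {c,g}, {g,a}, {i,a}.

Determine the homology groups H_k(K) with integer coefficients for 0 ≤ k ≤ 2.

H_0 ≅ Z^2,  H_1 ≅ Z^3,  H_2 = 0.

We work with the vertex ordering a < b < c < d < e < f < g < h < i. The simplices of K, each written with vertices in increasing order, are:

  0-simplices (9): a, b, c, d, e, f, g, h, i
  1-simplices (12): ag, ai, cd, cg, ci, de, dh, di, ef, eg, eh, fi
  2-simplices (2): cdi, deh

Hence C_0 ≅ Z^9, C_1 ≅ Z^12, C_2 ≅ Z^2.

∂_1: C_1 → C_0 is given by ∂[p,q] = [q] − [p]. For instance
  ∂cd = d − c.
The resulting 9×12 matrix has rank 7, and its Smith normal form has invariant factors (1,1,1,1,1,1,1).

The boundary map ∂_2: C_2 → C_1 acts by ∂[p,q,r] = [q,r] − [p,r] + [p,q]. For instance
  ∂cdi = di − ci + cd,
  ∂deh = eh − dh + de.
As a 12×2 matrix over Z this has rank 2, with invariant factors (1,1).

Reading off H_k = ker ∂_k / im ∂_{k+1}:

  H_0: rank C_0 − rank ∂_1 = 9 − 7 = 2, and the invariant factors of ∂_1 are all 1, so H_0 = Z^2.
  H_1: rank ker ∂_1 − rank ∂_2 = (12 − 7) − 2 = 3, and the invariant factors of ∂_2 are all 1, so H_1 = Z^3.
  H_2: rank ker ∂_2 − rank ∂_3 = (2 − 2) − 0 = 0, and there is no ∂_3, so H_2 = 0.

As a check, the Euler characteristic is 9 − 12 + 2 = -1, which agrees with 2 − 3 + 0 = -1.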